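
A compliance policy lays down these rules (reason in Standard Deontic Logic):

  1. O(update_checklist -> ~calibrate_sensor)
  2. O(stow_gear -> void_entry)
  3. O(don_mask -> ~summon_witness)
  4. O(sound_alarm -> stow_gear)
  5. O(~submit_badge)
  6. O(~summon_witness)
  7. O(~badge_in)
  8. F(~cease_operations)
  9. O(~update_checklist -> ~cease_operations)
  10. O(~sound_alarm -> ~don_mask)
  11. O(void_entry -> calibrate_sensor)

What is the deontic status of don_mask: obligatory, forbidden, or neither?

Forbidden

Premise 8, F(~cease_operations), is equivalent to O(cease_operations).
Premise 9 is O(~update_checklist -> ~cease_operations); contrapositively O(cease_operations -> update_checklist). Since O(cease_operations) holds, K gives O(update_checklist).
Premise 1 is O(update_checklist -> ~calibrate_sensor); since O(update_checklist), deontic closure gives O(~calibrate_sensor).
Premise 11, O(void_entry -> calibrate_sensor), contraposes to O(~calibrate_sensor -> ~void_entry); with O(~calibrate_sensor) we get O(~void_entry).
Premise 2 is O(stow_gear -> void_entry); contrapositively O(~void_entry -> ~stow_gear). Since O(~void_entry) holds, K gives O(~stow_gear).
Premise 4, O(sound_alarm -> stow_gear), contraposes to O(~stow_gear -> ~sound_alarm); with O(~stow_gear) we get O(~sound_alarm).
With premise 10, O(~sound_alarm -> ~don_mask), the K-axiom yields O(~don_mask).
Premises 3, 5, 6, 7 do not contribute to this derivation.
Thus O(~don_mask), which is F(don_mask): don_mask is forbidden.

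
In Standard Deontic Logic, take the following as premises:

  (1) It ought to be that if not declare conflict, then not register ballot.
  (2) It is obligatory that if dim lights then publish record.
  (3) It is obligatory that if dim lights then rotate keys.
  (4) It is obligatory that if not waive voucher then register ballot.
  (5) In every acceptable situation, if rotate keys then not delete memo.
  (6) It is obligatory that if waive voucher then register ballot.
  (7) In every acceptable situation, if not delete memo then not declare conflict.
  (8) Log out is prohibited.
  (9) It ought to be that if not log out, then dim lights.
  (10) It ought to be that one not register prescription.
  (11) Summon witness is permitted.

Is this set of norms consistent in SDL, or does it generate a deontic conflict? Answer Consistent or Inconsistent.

Inconsistent

Premises 4 and 6 are O(¬waive_voucher → register_ballot) and O(waive_voucher → register_ballot); every ideal world satisfies ¬waive_voucher or waive_voucher, so in either case register_ballot holds — hence O(register_ballot).
The contrapositive of premise 1 (O(¬declare_conflict → ¬register_ballot)) is O(register_ballot → declare_conflict), and O(register_ballot) is already established, so O(declare_conflict).
Premise 7 is O(¬delete_memo → ¬declare_conflict); contrapositively O(declare_conflict → delete_memo). Since O(declare_conflict) holds, K gives O(delete_memo).
Premise 5 is O(rotate_keys → ¬delete_memo); contrapositively O(delete_memo → ¬rotate_keys). Since O(delete_memo) holds, K gives O(¬rotate_keys).
The contrapositive of premise 3 (O(dim_lights → rotate_keys)) is O(¬rotate_keys → ¬dim_lights), and O(¬rotate_keys) is already established, so O(¬dim_lights).
Premise 9 is O(¬log_out → dim_lights); contrapositively O(¬dim_lights → log_out). Since O(¬dim_lights) holds, K gives O(log_out).
But premise 8, F(log_out), means O(¬log_out).
We now have both O(log_out) and O(¬log_out) — log_out is simultaneously obligatory and forbidden, violating the D-axiom.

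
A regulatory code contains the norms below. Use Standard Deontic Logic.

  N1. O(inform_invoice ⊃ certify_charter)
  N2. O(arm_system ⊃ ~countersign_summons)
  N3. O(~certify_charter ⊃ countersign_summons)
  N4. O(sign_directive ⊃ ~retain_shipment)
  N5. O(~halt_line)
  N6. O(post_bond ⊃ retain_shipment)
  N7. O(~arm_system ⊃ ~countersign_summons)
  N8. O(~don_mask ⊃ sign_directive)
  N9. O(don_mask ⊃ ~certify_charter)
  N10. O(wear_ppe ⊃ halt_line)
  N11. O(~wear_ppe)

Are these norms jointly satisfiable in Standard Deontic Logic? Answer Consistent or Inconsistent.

Premise 10 is O(wear_ppe ⊃ halt_line), but O(wear_ppe) is not derivable from the premises, so it does not yield O(halt_line).
So O(halt_line) is not derivable, and the apparent clash with O(~halt_line) does not arise.
A world satisfying every obligation exists (e.g. arm_system=false, certify_charter=true, countersign_summons=false, don_mask=false, halt_line=false, inform_invoice=false, post_bond=false, retain_shipment=false, sign_directive=true, wear_ppe=false); no atom is both obligatory and forbidden, so the set is consistent.

Consistent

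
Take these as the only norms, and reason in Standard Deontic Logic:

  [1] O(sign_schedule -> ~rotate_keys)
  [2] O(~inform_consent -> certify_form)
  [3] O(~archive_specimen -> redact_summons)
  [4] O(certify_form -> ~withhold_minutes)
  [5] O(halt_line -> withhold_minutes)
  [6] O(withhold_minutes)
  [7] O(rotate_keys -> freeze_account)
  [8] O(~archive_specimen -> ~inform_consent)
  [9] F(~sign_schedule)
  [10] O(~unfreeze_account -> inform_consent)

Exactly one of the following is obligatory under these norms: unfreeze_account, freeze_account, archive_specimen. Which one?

From premise 6 we have O(withhold_minutes).
Premise 4, O(certify_form -> ~withhold_minutes), contraposes to O(withhold_minutes -> ~certify_form); with O(withhold_minutes) we get O(~certify_form).
The contrapositive of premise 2 (O(~inform_consent -> certify_form)) is O(~certify_form -> inform_consent), and O(~certify_form) is already established, so O(inform_consent).
Premise 8, O(~archive_specimen -> ~inform_consent), contraposes to O(inform_consent -> archive_specimen); with O(inform_consent) we get O(archive_specimen).
So O(archive_specimen) holds — archive_specimen is obligatory. None of the other listed options is made obligatory by any chain of premises.

archive_specimen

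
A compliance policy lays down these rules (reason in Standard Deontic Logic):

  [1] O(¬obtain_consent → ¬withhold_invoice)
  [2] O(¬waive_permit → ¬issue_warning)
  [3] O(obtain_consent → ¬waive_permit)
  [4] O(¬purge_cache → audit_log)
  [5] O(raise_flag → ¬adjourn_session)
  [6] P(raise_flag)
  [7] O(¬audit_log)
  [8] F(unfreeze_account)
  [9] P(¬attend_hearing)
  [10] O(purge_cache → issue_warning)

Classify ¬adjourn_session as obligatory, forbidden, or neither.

Premise 5 is O(raise_flag → ¬adjourn_session), but O(raise_flag) is not derivable from the premises (the permission P(raise_flag) asserts only ¬O(¬raise_flag), not O(raise_flag)), so it does not yield O(¬adjourn_session).
No premise or chain of K-axiom applications forces O(¬adjourn_session), and none forces O(adjourn_session). So ¬adjourn_session is neither obligatory nor forbidden under these norms.

Neither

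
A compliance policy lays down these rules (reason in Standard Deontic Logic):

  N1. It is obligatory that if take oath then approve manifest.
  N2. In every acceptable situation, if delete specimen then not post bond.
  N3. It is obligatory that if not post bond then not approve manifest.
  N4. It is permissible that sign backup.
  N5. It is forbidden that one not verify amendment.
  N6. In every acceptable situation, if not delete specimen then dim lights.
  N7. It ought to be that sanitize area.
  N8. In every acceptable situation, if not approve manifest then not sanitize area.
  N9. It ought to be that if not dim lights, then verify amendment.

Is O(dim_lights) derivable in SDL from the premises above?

Premise 7 states O(sanitize_area) outright.
Premise 8, O(¬approve_manifest → ¬sanitize_area), contraposes to O(sanitize_area → approve_manifest); with O(sanitize_area) we get O(approve_manifest).
Premise 3 is O(¬post_bond → ¬approve_manifest); contrapositively O(approve_manifest → post_bond). Since O(approve_manifest) holds, K gives O(post_bond).
Premise 2, O(delete_specimen → ¬post_bond), contraposes to O(post_bond → ¬delete_specimen); with O(post_bond) we get O(¬delete_specimen).
With premise 6, O(¬delete_specimen → dim_lights), the K-axiom yields O(dim_lights).
Premises 1, 4, 5, 9 do not contribute to this derivation.
So O(dim_lights) follows.

Yes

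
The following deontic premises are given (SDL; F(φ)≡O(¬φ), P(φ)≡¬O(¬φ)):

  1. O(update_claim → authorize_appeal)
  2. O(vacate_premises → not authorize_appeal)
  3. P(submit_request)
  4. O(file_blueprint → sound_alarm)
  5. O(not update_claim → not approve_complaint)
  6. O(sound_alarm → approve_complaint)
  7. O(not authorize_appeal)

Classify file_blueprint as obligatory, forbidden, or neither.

Premise 7 gives O(not authorize_appeal).
Premise 1, O(update_claim → authorize_appeal), contraposes to O(not authorize_appeal → not update_claim); with O(not authorize_appeal) we get O(not update_claim).
With premise 5, O(not update_claim → not approve_complaint), the K-axiom yields O(not approve_complaint).
Premise 6 is O(sound_alarm → approve_complaint); contrapositively O(not approve_complaint → not sound_alarm). Since O(not approve_complaint) holds, K gives O(not sound_alarm).
Premise 4 is O(file_blueprint → sound_alarm); contrapositively O(not sound_alarm → not file_blueprint). Since O(not sound_alarm) holds, K gives O(not file_blueprint).
Premises 2, 3 do not contribute to this derivation.
Thus O(not file_blueprint), which is F(file_blueprint): file_blueprint is forbidden.

Forbidden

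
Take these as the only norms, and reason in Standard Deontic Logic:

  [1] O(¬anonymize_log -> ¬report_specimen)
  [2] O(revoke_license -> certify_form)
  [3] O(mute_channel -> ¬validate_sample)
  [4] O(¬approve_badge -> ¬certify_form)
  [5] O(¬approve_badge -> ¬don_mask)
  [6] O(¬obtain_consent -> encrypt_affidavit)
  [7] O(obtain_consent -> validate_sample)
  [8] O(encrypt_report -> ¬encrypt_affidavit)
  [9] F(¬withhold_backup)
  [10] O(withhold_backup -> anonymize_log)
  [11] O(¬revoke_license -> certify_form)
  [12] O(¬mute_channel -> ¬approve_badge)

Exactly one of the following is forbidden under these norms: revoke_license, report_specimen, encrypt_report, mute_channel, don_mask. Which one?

encrypt_report

By case analysis on ¬revoke_license: premise 11 gives O(¬revoke_license -> certify_form) and premise 2 gives O(revoke_license -> certify_form), so O(certify_form) either way.
Premise 4 is O(¬approve_badge -> ¬certify_form); contrapositively O(certify_form -> approve_badge). Since O(certify_form) holds, K gives O(approve_badge).
Premise 12, O(¬mute_channel -> ¬approve_badge), contraposes to O(approve_badge -> mute_channel); with O(approve_badge) we get O(mute_channel).
With premise 3, O(mute_channel -> ¬validate_sample), the K-axiom yields O(¬validate_sample).
The contrapositive of premise 7 (O(obtain_consent -> validate_sample)) is O(¬validate_sample -> ¬obtain_consent), and O(¬validate_sample) is already established, so O(¬obtain_consent).
From O(¬obtain_consent) and premise 6, O(¬obtain_consent -> encrypt_affidavit), we obtain O(encrypt_affidavit).
Premise 8 is O(encrypt_report -> ¬encrypt_affidavit); contrapositively O(encrypt_affidavit -> ¬encrypt_report). Since O(encrypt_affidavit) holds, K gives O(¬encrypt_report).
So O(¬encrypt_report) holds, i.e. encrypt_report is forbidden. None of the other listed options is forbidden under the premises.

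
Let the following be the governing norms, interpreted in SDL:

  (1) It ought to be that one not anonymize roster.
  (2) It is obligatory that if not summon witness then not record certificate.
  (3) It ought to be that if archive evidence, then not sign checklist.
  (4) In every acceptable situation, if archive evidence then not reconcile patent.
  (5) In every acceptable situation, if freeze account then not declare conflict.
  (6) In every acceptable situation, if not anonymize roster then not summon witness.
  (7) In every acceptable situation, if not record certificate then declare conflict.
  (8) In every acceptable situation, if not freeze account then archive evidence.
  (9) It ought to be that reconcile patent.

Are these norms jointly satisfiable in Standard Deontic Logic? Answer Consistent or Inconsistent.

Premise 9 gives O(reconcile_patent).
Premise 4, O(archive_evidence → ¬reconcile_patent), contraposes to O(reconcile_patent → ¬archive_evidence); with O(reconcile_patent) we get O(¬archive_evidence).
The contrapositive of premise 8 (O(¬freeze_account → archive_evidence)) is O(¬archive_evidence → freeze_account), and O(¬archive_evidence) is already established, so O(freeze_account).
With premise 5, O(freeze_account → ¬declare_conflict), the K-axiom yields O(¬declare_conflict).
Premise 7 is O(¬record_certificate → declare_conflict); contrapositively O(¬declare_conflict → record_certificate). Since O(¬declare_conflict) holds, K gives O(record_certificate).
Premise 2, O(¬summon_witness → ¬record_certificate), contraposes to O(record_certificate → summon_witness); with O(record_certificate) we get O(summon_witness).
The contrapositive of premise 6 (O(¬anonymize_roster → ¬summon_witness)) is O(summon_witness → anonymize_roster), and O(summon_witness) is already established, so O(anonymize_roster).
Yet premise 1 states O(¬anonymize_roster).
We now have both O(anonymize_roster) and O(¬anonymize_roster) — anonymize_roster is simultaneously obligatory and forbidden, violating the D-axiom.

Inconsistent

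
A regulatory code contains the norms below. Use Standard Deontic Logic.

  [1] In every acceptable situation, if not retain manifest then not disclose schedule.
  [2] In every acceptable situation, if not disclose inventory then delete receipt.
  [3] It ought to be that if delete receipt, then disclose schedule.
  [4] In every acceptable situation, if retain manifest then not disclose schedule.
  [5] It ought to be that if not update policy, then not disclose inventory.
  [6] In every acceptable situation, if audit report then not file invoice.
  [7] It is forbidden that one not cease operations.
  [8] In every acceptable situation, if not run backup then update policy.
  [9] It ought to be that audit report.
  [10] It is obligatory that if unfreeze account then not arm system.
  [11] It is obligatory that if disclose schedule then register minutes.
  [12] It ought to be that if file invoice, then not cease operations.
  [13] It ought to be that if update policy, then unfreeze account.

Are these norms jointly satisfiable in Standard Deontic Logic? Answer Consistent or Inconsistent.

Premise 12 is O(file_invoice → ¬cease_operations), but O(file_invoice) is not derivable from the premises, so it does not yield O(¬cease_operations).
So O(¬cease_operations) is not derivable, and the apparent clash with O(cease_operations) does not arise.
A world satisfying every obligation exists (e.g. arm_system=false, audit_report=true, cease_operations=true, delete_receipt=false, disclose_inventory=true, disclose_schedule=false, file_invoice=false, register_minutes=false, retain_manifest=false, run_backup=false, unfreeze_account=true, update_policy=true); no atom is both obligatory and forbidden, so the set is consistent.

Consistent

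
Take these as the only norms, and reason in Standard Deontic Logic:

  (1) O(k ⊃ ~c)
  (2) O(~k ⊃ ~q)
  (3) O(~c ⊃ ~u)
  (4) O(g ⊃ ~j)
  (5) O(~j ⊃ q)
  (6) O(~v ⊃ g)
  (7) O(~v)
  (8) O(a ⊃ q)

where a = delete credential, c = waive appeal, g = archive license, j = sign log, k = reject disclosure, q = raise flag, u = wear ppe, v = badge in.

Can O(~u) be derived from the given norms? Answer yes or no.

Premise 7 states O(~v) outright.
From O(~v) and premise 6, O(~v ⊃ g), we obtain O(g).
From O(g) and premise 4, O(g ⊃ ~j), we obtain O(~j).
With premise 5, O(~j ⊃ q), the K-axiom yields O(q).
Premise 2 is O(~k ⊃ ~q); contrapositively O(q ⊃ k). Since O(q) holds, K gives O(k).
Applying K to premise 1 (O(k ⊃ ~c)) and O(k) yields O(~c).
Premise 3 is O(~c ⊃ ~u); since O(~c), deontic closure gives O(~u).
Premise 8 does not contribute to this derivation.
So O(~u) follows.

Yes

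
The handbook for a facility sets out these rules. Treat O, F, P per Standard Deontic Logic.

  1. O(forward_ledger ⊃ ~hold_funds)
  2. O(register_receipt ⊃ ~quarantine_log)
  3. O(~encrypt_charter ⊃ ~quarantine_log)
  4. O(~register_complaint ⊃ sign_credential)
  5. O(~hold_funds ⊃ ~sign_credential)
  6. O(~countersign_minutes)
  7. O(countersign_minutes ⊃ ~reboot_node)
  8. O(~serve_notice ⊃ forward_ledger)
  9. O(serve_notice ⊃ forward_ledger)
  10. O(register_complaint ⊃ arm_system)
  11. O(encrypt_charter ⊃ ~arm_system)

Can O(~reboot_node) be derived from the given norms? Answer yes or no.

No

Premise 7 is O(countersign_minutes ⊃ ~reboot_node), but O(countersign_minutes) is not derivable from the premises, so it does not yield O(~reboot_node).
No other premise forces O(~reboot_node). An ideal world satisfying every premise can still have ~reboot_node false, so O(~reboot_node) is not derivable.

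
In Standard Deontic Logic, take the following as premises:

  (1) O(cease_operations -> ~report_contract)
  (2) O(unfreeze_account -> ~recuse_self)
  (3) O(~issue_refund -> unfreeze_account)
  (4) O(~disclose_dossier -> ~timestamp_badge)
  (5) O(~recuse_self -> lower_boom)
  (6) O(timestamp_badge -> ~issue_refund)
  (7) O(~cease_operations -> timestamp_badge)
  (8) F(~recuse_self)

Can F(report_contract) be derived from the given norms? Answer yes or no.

Yes

Premise 8, F(~recuse_self), is equivalent to O(recuse_self).
Premise 2 is O(unfreeze_account -> ~recuse_self); contrapositively O(recuse_self -> ~unfreeze_account). Since O(recuse_self) holds, K gives O(~unfreeze_account).
Premise 3 is O(~issue_refund -> unfreeze_account); contrapositively O(~unfreeze_account -> issue_refund). Since O(~unfreeze_account) holds, K gives O(issue_refund).
Premise 6, O(timestamp_badge -> ~issue_refund), contraposes to O(issue_refund -> ~timestamp_badge); with O(issue_refund) we get O(~timestamp_badge).
Premise 7, O(~cease_operations -> timestamp_badge), contraposes to O(~timestamp_badge -> cease_operations); with O(~timestamp_badge) we get O(cease_operations).
Premise 1 is O(cease_operations -> ~report_contract); since O(cease_operations), deontic closure gives O(~report_contract).
Premises 4, 5 do not contribute to this derivation.
So O(~report_contract) holds, i.e. F(report_contract). The claim follows.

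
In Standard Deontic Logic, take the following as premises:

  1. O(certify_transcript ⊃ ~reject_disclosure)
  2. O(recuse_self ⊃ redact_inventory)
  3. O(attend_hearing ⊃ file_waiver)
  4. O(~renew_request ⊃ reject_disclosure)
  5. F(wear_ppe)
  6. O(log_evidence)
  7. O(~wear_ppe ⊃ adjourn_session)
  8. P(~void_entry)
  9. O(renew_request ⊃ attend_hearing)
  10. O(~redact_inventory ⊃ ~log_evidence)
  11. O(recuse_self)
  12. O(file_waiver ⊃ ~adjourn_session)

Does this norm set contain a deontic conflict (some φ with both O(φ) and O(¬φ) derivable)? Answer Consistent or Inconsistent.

Consistent

Premise 10 is O(~redact_inventory ⊃ ~log_evidence), but O(~redact_inventory) is not derivable from the premises, so it does not yield O(~log_evidence).
So O(~log_evidence) is not derivable, and the apparent clash with O(log_evidence) does not arise.
A world satisfying every obligation exists (e.g. adjourn_session=true, attend_hearing=false, certify_transcript=false, file_waiver=false, log_evidence=true, recuse_self=true, redact_inventory=true, reject_disclosure=true, renew_request=false, void_entry=false, wear_ppe=false); no atom is both obligatory and forbidden, so the set is consistent.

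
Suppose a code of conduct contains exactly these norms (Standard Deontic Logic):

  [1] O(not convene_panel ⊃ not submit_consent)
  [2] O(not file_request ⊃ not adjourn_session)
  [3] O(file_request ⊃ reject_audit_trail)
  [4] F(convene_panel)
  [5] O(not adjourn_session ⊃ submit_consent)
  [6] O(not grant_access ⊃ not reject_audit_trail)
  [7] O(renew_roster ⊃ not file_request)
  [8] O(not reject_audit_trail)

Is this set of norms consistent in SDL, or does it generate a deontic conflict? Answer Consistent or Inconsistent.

Inconsistent

Premise 8 states O(not reject_audit_trail) outright.
Premise 3, O(file_request ⊃ reject_audit_trail), contraposes to O(not reject_audit_trail ⊃ not file_request); with O(not reject_audit_trail) we get O(not file_request).
Applying K to premise 2 (O(not file_request ⊃ not adjourn_session)) and O(not file_request) yields O(not adjourn_session).
Applying K to premise 5 (O(not adjourn_session ⊃ submit_consent)) and O(not adjourn_session) yields O(submit_consent).
The contrapositive of premise 1 (O(not convene_panel ⊃ not submit_consent)) is O(submit_consent ⊃ convene_panel), and O(submit_consent) is already established, so O(convene_panel).
However, F(convene_panel) at premise 4 amounts to O(not convene_panel).
We now have both O(convene_panel) and O(not convene_panel) — convene_panel is simultaneously obligatory and forbidden, violating the D-axiom.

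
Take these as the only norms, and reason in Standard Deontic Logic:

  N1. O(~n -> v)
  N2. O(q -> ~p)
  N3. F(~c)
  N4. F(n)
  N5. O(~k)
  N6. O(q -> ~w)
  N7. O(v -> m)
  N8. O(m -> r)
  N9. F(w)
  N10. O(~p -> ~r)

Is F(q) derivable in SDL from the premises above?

Yes

Premise 4, F(n), is equivalent to O(~n).
With premise 1, O(~n -> v), the K-axiom yields O(v).
From O(v) and premise 7, O(v -> m), we obtain O(m).
Premise 8 is O(m -> r); since O(m), deontic closure gives O(r).
The contrapositive of premise 10 (O(~p -> ~r)) is O(r -> p), and O(r) is already established, so O(p).
The contrapositive of premise 2 (O(q -> ~p)) is O(p -> ~q), and O(p) is already established, so O(~q).
Premises 3, 5, 6, 9 do not contribute to this derivation.
So O(~q) holds, i.e. F(q). The claim follows.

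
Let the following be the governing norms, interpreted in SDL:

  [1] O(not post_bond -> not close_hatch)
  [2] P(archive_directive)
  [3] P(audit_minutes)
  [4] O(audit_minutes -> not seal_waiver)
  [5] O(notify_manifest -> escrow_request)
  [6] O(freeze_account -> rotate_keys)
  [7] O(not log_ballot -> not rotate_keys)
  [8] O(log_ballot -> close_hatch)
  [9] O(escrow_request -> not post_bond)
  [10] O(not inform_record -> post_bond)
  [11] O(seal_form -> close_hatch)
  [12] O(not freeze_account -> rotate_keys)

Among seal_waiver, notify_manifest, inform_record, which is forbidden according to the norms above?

notify_manifest

By case analysis on freeze_account: premise 6 gives O(freeze_account -> rotate_keys) and premise 12 gives O(not freeze_account -> rotate_keys), so O(rotate_keys) either way.
Premise 7 is O(not log_ballot -> not rotate_keys); contrapositively O(rotate_keys -> log_ballot). Since O(rotate_keys) holds, K gives O(log_ballot).
From O(log_ballot) and premise 8, O(log_ballot -> close_hatch), we obtain O(close_hatch).
The contrapositive of premise 1 (O(not post_bond -> not close_hatch)) is O(close_hatch -> post_bond), and O(close_hatch) is already established, so O(post_bond).
Premise 9 is O(escrow_request -> not post_bond); contrapositively O(post_bond -> not escrow_request). Since O(post_bond) holds, K gives O(not escrow_request).
The contrapositive of premise 5 (O(notify_manifest -> escrow_request)) is O(not escrow_request -> not notify_manifest), and O(not escrow_request) is already established, so O(not notify_manifest).
So O(not notify_manifest) holds, i.e. notify_manifest is forbidden. None of the other listed options is forbidden under the premises.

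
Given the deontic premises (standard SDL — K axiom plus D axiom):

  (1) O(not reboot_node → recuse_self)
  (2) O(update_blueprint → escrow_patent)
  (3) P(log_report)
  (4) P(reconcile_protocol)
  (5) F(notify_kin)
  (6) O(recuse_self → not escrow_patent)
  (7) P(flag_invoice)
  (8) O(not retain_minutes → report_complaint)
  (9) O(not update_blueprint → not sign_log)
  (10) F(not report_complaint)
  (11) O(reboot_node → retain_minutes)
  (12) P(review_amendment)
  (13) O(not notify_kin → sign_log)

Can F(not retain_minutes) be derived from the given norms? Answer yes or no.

Premise 5, F(notify_kin), is equivalent to O(not notify_kin).
From O(not notify_kin) and premise 13, O(not notify_kin → sign_log), we obtain O(sign_log).
Premise 9 is O(not update_blueprint → not sign_log); contrapositively O(sign_log → update_blueprint). Since O(sign_log) holds, K gives O(update_blueprint).
Applying K to premise 2 (O(update_blueprint → escrow_patent)) and O(update_blueprint) yields O(escrow_patent).
Premise 6 is O(recuse_self → not escrow_patent); contrapositively O(escrow_patent → not recuse_self). Since O(escrow_patent) holds, K gives O(not recuse_self).
The contrapositive of premise 1 (O(not reboot_node → recuse_self)) is O(not recuse_self → reboot_node), and O(not recuse_self) is already established, so O(reboot_node).
Applying K to premise 11 (O(reboot_node → retain_minutes)) and O(reboot_node) yields O(retain_minutes).
Premises 3, 4, 7, 8, 10, 12 do not contribute to this derivation.
So O(retain_minutes) holds, i.e. F(not retain_minutes). The claim follows.

Yes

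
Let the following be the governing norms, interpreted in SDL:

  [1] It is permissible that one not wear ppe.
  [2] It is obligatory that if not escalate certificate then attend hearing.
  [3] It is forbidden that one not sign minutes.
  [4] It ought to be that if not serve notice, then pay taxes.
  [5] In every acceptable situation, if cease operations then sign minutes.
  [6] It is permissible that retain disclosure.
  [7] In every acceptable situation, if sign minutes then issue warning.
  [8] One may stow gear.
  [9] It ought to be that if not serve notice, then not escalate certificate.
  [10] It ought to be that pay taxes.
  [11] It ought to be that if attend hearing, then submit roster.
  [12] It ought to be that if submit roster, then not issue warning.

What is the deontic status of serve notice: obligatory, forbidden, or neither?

Obligatory

F(¬sign_minutes) at premise 3 means O(sign_minutes).
From O(sign_minutes) and premise 7, O(sign_minutes → issue_warning), we obtain O(issue_warning).
Premise 12, O(submit_roster → ¬issue_warning), contraposes to O(issue_warning → ¬submit_roster); with O(issue_warning) we get O(¬submit_roster).
Premise 11, O(attend_hearing → submit_roster), contraposes to O(¬submit_roster → ¬attend_hearing); with O(¬submit_roster) we get O(¬attend_hearing).
The contrapositive of premise 2 (O(¬escalate_certificate → attend_hearing)) is O(¬attend_hearing → escalate_certificate), and O(¬attend_hearing) is already established, so O(escalate_certificate).
The contrapositive of premise 9 (O(¬serve_notice → ¬escalate_certificate)) is O(escalate_certificate → serve_notice), and O(escalate_certificate) is already established, so O(serve_notice).
Premises 1, 4, 5, 6, 8, 10 do not contribute to this derivation.
Hence serve_notice is obligatory.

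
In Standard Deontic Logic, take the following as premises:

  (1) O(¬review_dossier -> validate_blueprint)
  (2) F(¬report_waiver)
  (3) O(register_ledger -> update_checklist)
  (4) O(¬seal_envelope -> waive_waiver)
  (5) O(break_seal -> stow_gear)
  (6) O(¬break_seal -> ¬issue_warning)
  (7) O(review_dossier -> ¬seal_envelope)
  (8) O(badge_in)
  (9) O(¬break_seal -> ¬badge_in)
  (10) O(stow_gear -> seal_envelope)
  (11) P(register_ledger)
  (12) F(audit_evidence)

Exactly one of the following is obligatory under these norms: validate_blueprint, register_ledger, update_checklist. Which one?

validate_blueprint

Premise 8 gives O(badge_in).
The contrapositive of premise 9 (O(¬break_seal -> ¬badge_in)) is O(badge_in -> break_seal), and O(badge_in) is already established, so O(break_seal).
From O(break_seal) and premise 5, O(break_seal -> stow_gear), we obtain O(stow_gear).
Premise 10 is O(stow_gear -> seal_envelope); since O(stow_gear), deontic closure gives O(seal_envelope).
The contrapositive of premise 7 (O(review_dossier -> ¬seal_envelope)) is O(seal_envelope -> ¬review_dossier), and O(seal_envelope) is already established, so O(¬review_dossier).
Applying K to premise 1 (O(¬review_dossier -> validate_blueprint)) and O(¬review_dossier) yields O(validate_blueprint).
So O(validate_blueprint) holds — validate_blueprint is obligatory. None of the other listed options is made obligatory by any chain of premises.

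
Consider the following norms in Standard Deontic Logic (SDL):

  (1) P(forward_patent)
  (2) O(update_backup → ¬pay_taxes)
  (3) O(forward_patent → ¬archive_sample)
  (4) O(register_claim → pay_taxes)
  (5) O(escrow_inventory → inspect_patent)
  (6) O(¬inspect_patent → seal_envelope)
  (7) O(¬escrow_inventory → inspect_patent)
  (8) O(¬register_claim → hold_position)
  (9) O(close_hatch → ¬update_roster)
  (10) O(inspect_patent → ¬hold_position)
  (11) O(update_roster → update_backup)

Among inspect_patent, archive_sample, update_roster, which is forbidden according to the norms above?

update_roster

Premises 5 and 7 cover both cases: O(escrow_inventory → inspect_patent) and O(¬escrow_inventory → inspect_patent). Since escrow_inventory ∨ ¬escrow_inventory is a tautology, O(inspect_patent) follows.
Premise 10 is O(inspect_patent → ¬hold_position); since O(inspect_patent), deontic closure gives O(¬hold_position).
The contrapositive of premise 8 (O(¬register_claim → hold_position)) is O(¬hold_position → register_claim), and O(¬hold_position) is already established, so O(register_claim).
From O(register_claim) and premise 4, O(register_claim → pay_taxes), we obtain O(pay_taxes).
Premise 2, O(update_backup → ¬pay_taxes), contraposes to O(pay_taxes → ¬update_backup); with O(pay_taxes) we get O(¬update_backup).
The contrapositive of premise 11 (O(update_roster → update_backup)) is O(¬update_backup → ¬update_roster), and O(¬update_backup) is already established, so O(¬update_roster).
So O(¬update_roster) holds, i.e. update_roster is forbidden. None of the other listed options is forbidden under the premises.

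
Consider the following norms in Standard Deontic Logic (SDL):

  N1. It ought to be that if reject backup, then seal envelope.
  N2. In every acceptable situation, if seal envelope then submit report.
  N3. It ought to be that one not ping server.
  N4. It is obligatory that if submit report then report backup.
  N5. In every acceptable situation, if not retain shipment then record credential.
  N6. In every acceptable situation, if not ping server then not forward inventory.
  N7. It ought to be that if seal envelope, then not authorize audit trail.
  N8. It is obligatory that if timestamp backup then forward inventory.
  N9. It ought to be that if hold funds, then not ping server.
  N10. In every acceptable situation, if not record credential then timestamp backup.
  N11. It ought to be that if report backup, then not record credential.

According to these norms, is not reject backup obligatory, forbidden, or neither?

Obligatory

Premise 3 gives O(¬ping_server).
From O(¬ping_server) and premise 6, O(¬ping_server → ¬forward_inventory), we obtain O(¬forward_inventory).
The contrapositive of premise 8 (O(timestamp_backup → forward_inventory)) is O(¬forward_inventory → ¬timestamp_backup), and O(¬forward_inventory) is already established, so O(¬timestamp_backup).
Premise 10, O(¬record_credential → timestamp_backup), contraposes to O(¬timestamp_backup → record_credential); with O(¬timestamp_backup) we get O(record_credential).
Premise 11, O(report_backup → ¬record_credential), contraposes to O(record_credential → ¬report_backup); with O(record_credential) we get O(¬report_backup).
Premise 4 is O(submit_report → report_backup); contrapositively O(¬report_backup → ¬submit_report). Since O(¬report_backup) holds, K gives O(¬submit_report).
The contrapositive of premise 2 (O(seal_envelope → submit_report)) is O(¬submit_report → ¬seal_envelope), and O(¬submit_report) is already established, so O(¬seal_envelope).
Premise 1, O(reject_backup → seal_envelope), contraposes to O(¬seal_envelope → ¬reject_backup); with O(¬seal_envelope) we get O(¬reject_backup).
Premises 5, 7, 9 do not contribute to this derivation.
Hence ¬reject_backup is obligatory.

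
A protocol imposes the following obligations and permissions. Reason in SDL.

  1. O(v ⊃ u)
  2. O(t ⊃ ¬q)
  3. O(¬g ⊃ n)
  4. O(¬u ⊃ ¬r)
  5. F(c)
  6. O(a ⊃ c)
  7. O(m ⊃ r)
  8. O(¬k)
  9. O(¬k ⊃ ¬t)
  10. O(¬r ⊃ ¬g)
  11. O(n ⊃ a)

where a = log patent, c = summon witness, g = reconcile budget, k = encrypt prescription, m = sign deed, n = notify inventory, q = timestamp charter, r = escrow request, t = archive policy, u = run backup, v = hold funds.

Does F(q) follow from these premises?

Premise 2 is O(t ⊃ ¬q), but O(t) is not derivable from the premises, so it does not yield O(¬q).
No other premise forces O(¬q). An ideal world satisfying every premise can still have q true, so F(q) is not derivable.

No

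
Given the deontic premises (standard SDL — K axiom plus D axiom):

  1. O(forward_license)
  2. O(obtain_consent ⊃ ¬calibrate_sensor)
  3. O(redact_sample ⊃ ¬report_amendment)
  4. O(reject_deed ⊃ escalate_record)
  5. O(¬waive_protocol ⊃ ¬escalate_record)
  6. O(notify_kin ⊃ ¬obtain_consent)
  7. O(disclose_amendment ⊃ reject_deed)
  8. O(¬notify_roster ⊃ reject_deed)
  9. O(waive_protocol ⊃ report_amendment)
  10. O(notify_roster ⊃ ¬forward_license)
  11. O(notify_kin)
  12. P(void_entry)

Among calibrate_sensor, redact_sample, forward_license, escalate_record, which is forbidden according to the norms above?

redact_sample

From premise 1 we have O(forward_license).
Premise 10 is O(notify_roster ⊃ ¬forward_license); contrapositively O(forward_license ⊃ ¬notify_roster). Since O(forward_license) holds, K gives O(¬notify_roster).
Premise 8 is O(¬notify_roster ⊃ reject_deed); since O(¬notify_roster), deontic closure gives O(reject_deed).
Premise 4 is O(reject_deed ⊃ escalate_record); since O(reject_deed), deontic closure gives O(escalate_record).
Premise 5 is O(¬waive_protocol ⊃ ¬escalate_record); contrapositively O(escalate_record ⊃ waive_protocol). Since O(escalate_record) holds, K gives O(waive_protocol).
Premise 9 is O(waive_protocol ⊃ report_amendment); since O(waive_protocol), deontic closure gives O(report_amendment).
Premise 3, O(redact_sample ⊃ ¬report_amendment), contraposes to O(report_amendment ⊃ ¬redact_sample); with O(report_amendment) we get O(¬redact_sample).
So O(¬redact_sample) holds, i.e. redact_sample is forbidden. None of the other listed options is forbidden under the premises.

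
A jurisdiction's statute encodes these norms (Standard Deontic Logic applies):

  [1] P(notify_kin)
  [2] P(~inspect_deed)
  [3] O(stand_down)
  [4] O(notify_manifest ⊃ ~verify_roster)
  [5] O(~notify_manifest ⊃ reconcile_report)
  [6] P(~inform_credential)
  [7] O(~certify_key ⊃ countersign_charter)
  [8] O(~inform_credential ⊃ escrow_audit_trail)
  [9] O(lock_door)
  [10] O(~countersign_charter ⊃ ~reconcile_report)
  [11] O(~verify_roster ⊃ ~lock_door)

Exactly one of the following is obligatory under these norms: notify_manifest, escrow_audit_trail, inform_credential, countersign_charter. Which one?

Premise 9 gives O(lock_door).
Premise 11 is O(~verify_roster ⊃ ~lock_door); contrapositively O(lock_door ⊃ verify_roster). Since O(lock_door) holds, K gives O(verify_roster).
Premise 4 is O(notify_manifest ⊃ ~verify_roster); contrapositively O(verify_roster ⊃ ~notify_manifest). Since O(verify_roster) holds, K gives O(~notify_manifest).
From O(~notify_manifest) and premise 5, O(~notify_manifest ⊃ reconcile_report), we obtain O(reconcile_report).
Premise 10 is O(~countersign_charter ⊃ ~reconcile_report); contrapositively O(reconcile_report ⊃ countersign_charter). Since O(reconcile_report) holds, K gives O(countersign_charter).
So O(countersign_charter) holds — countersign_charter is obligatory. None of the other listed options is made obligatory by any chain of premises.

countersign_charter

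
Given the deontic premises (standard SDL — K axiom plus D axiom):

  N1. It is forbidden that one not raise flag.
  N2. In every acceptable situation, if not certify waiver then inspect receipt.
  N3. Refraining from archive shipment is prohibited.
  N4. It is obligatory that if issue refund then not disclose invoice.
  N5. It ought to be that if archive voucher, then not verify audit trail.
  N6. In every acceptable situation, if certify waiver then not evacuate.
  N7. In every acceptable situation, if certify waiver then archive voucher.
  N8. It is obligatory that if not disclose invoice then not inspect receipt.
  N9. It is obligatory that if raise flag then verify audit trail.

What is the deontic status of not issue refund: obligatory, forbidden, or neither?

Obligatory

F(¬raise_flag) at premise 1 means O(raise_flag).
Premise 9 is O(raise_flag → verify_audit_trail); since O(raise_flag), deontic closure gives O(verify_audit_trail).
Premise 5, O(archive_voucher → ¬verify_audit_trail), contraposes to O(verify_audit_trail → ¬archive_voucher); with O(verify_audit_trail) we get O(¬archive_voucher).
Premise 7 is O(certify_waiver → archive_voucher); contrapositively O(¬archive_voucher → ¬certify_waiver). Since O(¬archive_voucher) holds, K gives O(¬certify_waiver).
With premise 2, O(¬certify_waiver → inspect_receipt), the K-axiom yields O(inspect_receipt).
Premise 8, O(¬disclose_invoice → ¬inspect_receipt), contraposes to O(inspect_receipt → disclose_invoice); with O(inspect_receipt) we get O(disclose_invoice).
The contrapositive of premise 4 (O(issue_refund → ¬disclose_invoice)) is O(disclose_invoice → ¬issue_refund), and O(disclose_invoice) is already established, so O(¬issue_refund).
Premises 3, 6 do not contribute to this derivation.
Hence ¬issue_refund is obligatory.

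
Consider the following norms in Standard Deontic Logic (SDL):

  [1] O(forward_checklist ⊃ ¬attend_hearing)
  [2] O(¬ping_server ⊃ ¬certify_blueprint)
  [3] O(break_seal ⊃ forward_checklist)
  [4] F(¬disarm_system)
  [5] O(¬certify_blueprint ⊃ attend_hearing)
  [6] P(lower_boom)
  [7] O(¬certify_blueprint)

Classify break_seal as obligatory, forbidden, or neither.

Forbidden

Premise 7 states O(¬certify_blueprint) outright.
From O(¬certify_blueprint) and premise 5, O(¬certify_blueprint ⊃ attend_hearing), we obtain O(attend_hearing).
The contrapositive of premise 1 (O(forward_checklist ⊃ ¬attend_hearing)) is O(attend_hearing ⊃ ¬forward_checklist), and O(attend_hearing) is already established, so O(¬forward_checklist).
The contrapositive of premise 3 (O(break_seal ⊃ forward_checklist)) is O(¬forward_checklist ⊃ ¬break_seal), and O(¬forward_checklist) is already established, so O(¬break_seal).
Premises 2, 4, 6 do not contribute to this derivation.
Thus O(¬break_seal), which is F(break_seal): break_seal is forbidden.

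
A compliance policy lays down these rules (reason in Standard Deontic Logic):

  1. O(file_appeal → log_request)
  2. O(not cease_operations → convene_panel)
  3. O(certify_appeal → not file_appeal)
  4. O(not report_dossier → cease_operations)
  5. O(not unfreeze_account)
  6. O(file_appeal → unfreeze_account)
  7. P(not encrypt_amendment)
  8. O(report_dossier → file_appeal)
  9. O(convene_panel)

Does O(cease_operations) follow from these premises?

Yes

From premise 5 we have O(not unfreeze_account).
Premise 6 is O(file_appeal → unfreeze_account); contrapositively O(not unfreeze_account → not file_appeal). Since O(not unfreeze_account) holds, K gives O(not file_appeal).
Premise 8 is O(report_dossier → file_appeal); contrapositively O(not file_appeal → not report_dossier). Since O(not file_appeal) holds, K gives O(not report_dossier).
Premise 4 is O(not report_dossier → cease_operations); since O(not report_dossier), deontic closure gives O(cease_operations).
Premises 1, 2, 3, 7, 9 do not contribute to this derivation.
So O(cease_operations) follows.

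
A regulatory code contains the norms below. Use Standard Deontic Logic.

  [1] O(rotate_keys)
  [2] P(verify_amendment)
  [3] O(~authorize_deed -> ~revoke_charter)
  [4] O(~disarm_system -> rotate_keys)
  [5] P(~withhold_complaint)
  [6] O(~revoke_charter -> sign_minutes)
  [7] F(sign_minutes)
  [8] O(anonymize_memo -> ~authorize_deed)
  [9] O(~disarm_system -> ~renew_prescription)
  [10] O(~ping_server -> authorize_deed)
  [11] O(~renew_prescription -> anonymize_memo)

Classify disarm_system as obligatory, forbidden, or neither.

F(sign_minutes) at premise 7 means O(~sign_minutes).
Premise 6 is O(~revoke_charter -> sign_minutes); contrapositively O(~sign_minutes -> revoke_charter). Since O(~sign_minutes) holds, K gives O(revoke_charter).
The contrapositive of premise 3 (O(~authorize_deed -> ~revoke_charter)) is O(revoke_charter -> authorize_deed), and O(revoke_charter) is already established, so O(authorize_deed).
Premise 8 is O(anonymize_memo -> ~authorize_deed); contrapositively O(authorize_deed -> ~anonymize_memo). Since O(authorize_deed) holds, K gives O(~anonymize_memo).
The contrapositive of premise 11 (O(~renew_prescription -> anonymize_memo)) is O(~anonymize_memo -> renew_prescription), and O(~anonymize_memo) is already established, so O(renew_prescription).
Premise 9 is O(~disarm_system -> ~renew_prescription); contrapositively O(renew_prescription -> disarm_system). Since O(renew_prescription) holds, K gives O(disarm_system).
Premises 1, 2, 4, 5, 10 do not contribute to this derivation.
Hence disarm_system is obligatory.

Obligatory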